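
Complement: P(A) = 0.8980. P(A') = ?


P(not A) = 1 - 0.8980 = 0.1020

P(not A) = 0.1020


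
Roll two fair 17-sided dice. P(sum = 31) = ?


Total outcomes = 17×17 = 289
Favorable (sum = 31): 4
P = 4/289 = 0.0138

P = 0.0138


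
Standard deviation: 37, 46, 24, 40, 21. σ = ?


Mean = 33.6000
Variance = 91.4400
SD = sqrt(91.4400) = 9.5624

SD = 9.5624


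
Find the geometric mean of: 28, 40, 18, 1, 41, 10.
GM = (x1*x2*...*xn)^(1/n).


Product = 28 × 40 × 18 × 1 × 41 × 10 = 8265600
GM = 8265600^(1/6) = 14.2193

GM = 14.2193


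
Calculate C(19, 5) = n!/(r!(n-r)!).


C(19,5) = 19!/(5! × 14!)
= 121645100408832000/(120 × 87178291200)
= 11628

C(19,5) = 11628


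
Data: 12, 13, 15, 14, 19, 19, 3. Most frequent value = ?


Frequencies: 3:1, 12:1, 13:1, 14:1, 15:1, 19:2
Max frequency = 2
Mode = 19

Mode = 19


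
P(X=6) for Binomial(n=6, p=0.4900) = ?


C(6,6) = 1
p^6 = 0.013841
(1-p)^0 = 1.000000
P = 1 * 0.013841 * 1.000000 = 0.0138

P(X=6) = 0.0138


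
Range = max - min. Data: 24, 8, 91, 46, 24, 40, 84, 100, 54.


Max = 100, Min = 8
Range = 100 - 8 = 92

Range = 92


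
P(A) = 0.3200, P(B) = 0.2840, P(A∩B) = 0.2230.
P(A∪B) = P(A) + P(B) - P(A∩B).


P(A∪B) = 0.3200 + 0.2840 - 0.2230
= 0.6040 - 0.2230
= 0.3810

P(A∪B) = 0.3810


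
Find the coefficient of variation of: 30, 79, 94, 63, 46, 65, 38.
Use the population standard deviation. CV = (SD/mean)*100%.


Mean = 59.2857
SD = 21.1371
CV = (21.1371/59.2857)*100 = 35.6529%

CV = 35.6529%


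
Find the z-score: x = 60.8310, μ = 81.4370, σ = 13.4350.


z = (60.8310 - 81.4370)/13.4350
= -20.6060/13.4350
= -1.5338

z = -1.5338


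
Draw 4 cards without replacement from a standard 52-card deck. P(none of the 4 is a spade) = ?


P(no spades) = (39/52) × (38/51) × (37/50) × (36/49)
= 0.3038

P = 0.3038


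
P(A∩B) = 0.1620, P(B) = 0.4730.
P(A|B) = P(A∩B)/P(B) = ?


P(A|B) = 0.1620/0.4730 = 0.3425

P(A|B) = 0.3425


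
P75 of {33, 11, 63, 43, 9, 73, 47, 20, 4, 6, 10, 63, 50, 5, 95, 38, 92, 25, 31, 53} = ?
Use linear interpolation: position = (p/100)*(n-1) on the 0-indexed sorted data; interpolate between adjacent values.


Sorted: 4, 5, 6, 9, 10, 11, 20, 25, 31, 33, 38, 43, 47, 50, 53, 63, 63, 73, 92, 95
n = 20
Index = 75/100 * 19 = 14.2500
Lower = data[14] = 53, Upper = data[15] = 63
P75 = 53 + 0.2500*(10) = 55.5000

P75 = 55.5000


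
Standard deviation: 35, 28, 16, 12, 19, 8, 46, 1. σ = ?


Mean = 20.6250
Variance = 193.4844
SD = sqrt(193.4844) = 13.9099

SD = 13.9099


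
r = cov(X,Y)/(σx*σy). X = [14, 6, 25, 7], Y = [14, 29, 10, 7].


Mean X = 13.0000, Mean Y = 15.0000
SD X = 7.582875, SD Y = 8.455767
Cov = -27.750000
r = -27.750000/(7.582875*8.455767) = -0.4328

r = -0.4328


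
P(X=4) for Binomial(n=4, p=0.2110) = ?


C(4,4) = 1
p^4 = 0.001982
(1-p)^0 = 1.000000
P = 1 * 0.001982 * 1.000000 = 0.0020

P(X=4) = 0.0020


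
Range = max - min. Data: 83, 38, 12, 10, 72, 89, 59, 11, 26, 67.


Max = 89, Min = 10
Range = 89 - 10 = 79

Range = 79


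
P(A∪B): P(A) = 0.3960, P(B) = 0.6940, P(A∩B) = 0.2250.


P(A∪B) = 0.3960 + 0.6940 - 0.2250
= 1.0900 - 0.2250
= 0.8650

P(A∪B) = 0.8650


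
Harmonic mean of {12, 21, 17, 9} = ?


Sum of reciprocals = 1/12 + 1/21 + 1/17 + 1/9 = 0.300887
HM = 4/0.300887 = 13.2940

HM = 13.2940


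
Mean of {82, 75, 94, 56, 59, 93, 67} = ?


Sum = 82 + 75 + 94 + 56 + 59 + 93 + 67 = 526
n = 7
Mean = 526/7 = 75.1429

Mean = 75.1429


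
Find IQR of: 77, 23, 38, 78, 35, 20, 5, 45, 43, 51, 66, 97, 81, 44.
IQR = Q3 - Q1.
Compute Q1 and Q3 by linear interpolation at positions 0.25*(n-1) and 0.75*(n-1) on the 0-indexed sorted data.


Sorted: 5, 20, 23, 35, 38, 43, 44, 45, 51, 66, 77, 78, 81, 97
Q1 (25th %ile) = 35.7500
Q3 (75th %ile) = 74.2500
IQR = 74.2500 - 35.7500 = 38.5000

IQR = 38.5000


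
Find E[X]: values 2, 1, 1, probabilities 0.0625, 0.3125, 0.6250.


E[X] = 2*0.0625 + 1*0.3125 + 1*0.6250
= 0.1250 + 0.3125 + 0.6250
= 1.0625

E[X] = 1.0625


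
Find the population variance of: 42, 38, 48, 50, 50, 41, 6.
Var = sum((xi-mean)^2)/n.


Mean = 39.2857
Squared deviations: 7.3673, 1.6531, 75.9388, 114.7959, 114.7959, 2.9388, 1107.9388
Sum = 1425.4286
Variance = 1425.4286/7 = 203.6327

Variance = 203.6327


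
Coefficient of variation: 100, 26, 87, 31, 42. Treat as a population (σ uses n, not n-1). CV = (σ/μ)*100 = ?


Mean = 57.2000
SD = 30.3671
CV = (30.3671/57.2000)*100 = 53.0893%

CV = 53.0893%


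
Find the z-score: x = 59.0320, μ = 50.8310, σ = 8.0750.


z = (59.0320 - 50.8310)/8.0750
= 8.2010/8.0750
= 1.0156

z = 1.0156


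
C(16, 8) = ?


C(16,8) = 16!/(8! × 8!)
= 20922789888000/(40320 × 40320)
= 12870

C(16,8) = 12870


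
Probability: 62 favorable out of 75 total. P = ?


P = 62/75 = 0.8267

P = 0.8267


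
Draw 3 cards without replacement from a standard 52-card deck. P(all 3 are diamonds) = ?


P(all diamonds) = (13/52) × (12/51) × (11/50)
= 0.0129

P = 0.0129


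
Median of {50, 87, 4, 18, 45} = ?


Sorted: 4, 18, 45, 50, 87
n = 5 (odd)
Middle value = 45

Median = 45


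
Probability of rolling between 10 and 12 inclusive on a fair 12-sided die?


Favorable outcomes (10 ≤ roll ≤ 12): 3
Total outcomes = 12
P = 3/12 = 0.2500

P = 0.2500


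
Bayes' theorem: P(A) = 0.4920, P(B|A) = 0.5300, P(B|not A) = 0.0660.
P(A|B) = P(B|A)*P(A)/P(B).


P(B) = P(B|A)*P(A) + P(B|A')*P(A')
= 0.5300*0.4920 + 0.0660*0.5080
= 0.260760 + 0.033528 = 0.294288
P(A|B) = 0.260760/0.294288 = 0.8861

P(A|B) = 0.8861


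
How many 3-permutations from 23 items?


P(23,3) = 23!/20!
= 25852016738884976640000/2432902008176640000
= 10626

P(23,3) = 10626


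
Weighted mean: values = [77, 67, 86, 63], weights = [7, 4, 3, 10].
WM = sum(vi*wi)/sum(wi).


Numerator = 77*7 + 67*4 + 86*3 + 63*10 = 1695
Denominator = 7 + 4 + 3 + 10 = 24
WM = 1695/24 = 70.6250

WM = 70.6250


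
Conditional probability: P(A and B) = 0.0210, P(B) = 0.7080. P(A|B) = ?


P(A|B) = 0.0210/0.7080 = 0.0297

P(A|B) = 0.0297


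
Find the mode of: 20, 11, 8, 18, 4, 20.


Frequencies: 4:1, 8:1, 11:1, 18:1, 20:2
Max frequency = 2
Mode = 20

Mode = 20


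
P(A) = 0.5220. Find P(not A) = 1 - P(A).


P(not A) = 1 - 0.5220 = 0.4780

P(not A) = 0.4780


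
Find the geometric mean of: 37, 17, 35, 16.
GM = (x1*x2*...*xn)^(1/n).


Product = 37 × 17 × 35 × 16 = 352240
GM = 352240^(1/4) = 24.3618

GM = 24.3618


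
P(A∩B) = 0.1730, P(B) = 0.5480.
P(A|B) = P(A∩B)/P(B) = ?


P(A|B) = 0.1730/0.5480 = 0.3157

P(A|B) = 0.3157


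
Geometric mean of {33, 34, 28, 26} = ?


Product = 33 × 34 × 28 × 26 = 816816
GM = 816816^(1/4) = 30.0629

GM = 30.0629


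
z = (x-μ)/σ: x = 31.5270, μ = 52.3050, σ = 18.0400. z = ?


z = (31.5270 - 52.3050)/18.0400
= -20.7780/18.0400
= -1.1518

z = -1.1518


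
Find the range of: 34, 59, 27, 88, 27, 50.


Max = 88, Min = 27
Range = 88 - 27 = 61

Range = 61


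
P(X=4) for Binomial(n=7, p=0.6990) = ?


C(7,4) = 35
p^4 = 0.238731
(1-p)^3 = 0.027271
P = 35 * 0.238731 * 0.027271 = 0.2279

P(X=4) = 0.2279


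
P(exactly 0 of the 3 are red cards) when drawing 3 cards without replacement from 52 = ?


Hypergeometric: P(X=0) = C(26,0)·C(26,3) / C(52,3)
= 1 × 2600 / 22100
= 2600/22100 = 0.1176

P = 0.1176


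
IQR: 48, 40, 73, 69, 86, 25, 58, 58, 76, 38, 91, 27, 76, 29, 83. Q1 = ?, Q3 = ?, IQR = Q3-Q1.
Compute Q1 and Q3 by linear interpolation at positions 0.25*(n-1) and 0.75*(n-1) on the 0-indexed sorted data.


Sorted: 25, 27, 29, 38, 40, 48, 58, 58, 69, 73, 76, 76, 83, 86, 91
Q1 (25th %ile) = 39.0000
Q3 (75th %ile) = 76.0000
IQR = 76.0000 - 39.0000 = 37.0000

IQR = 37.0000


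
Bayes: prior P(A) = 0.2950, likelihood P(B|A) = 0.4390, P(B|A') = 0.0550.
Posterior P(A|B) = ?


P(B) = P(B|A)*P(A) + P(B|A')*P(A')
= 0.4390*0.2950 + 0.0550*0.7050
= 0.129505 + 0.038775 = 0.168280
P(A|B) = 0.129505/0.168280 = 0.7696

P(A|B) = 0.7696


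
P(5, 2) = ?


P(5,2) = 5!/3!
= 120/6
= 20

P(5,2) = 20


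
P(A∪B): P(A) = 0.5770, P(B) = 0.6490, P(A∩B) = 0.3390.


P(A∪B) = 0.5770 + 0.6490 - 0.3390
= 1.2260 - 0.3390
= 0.8870

P(A∪B) = 0.8870


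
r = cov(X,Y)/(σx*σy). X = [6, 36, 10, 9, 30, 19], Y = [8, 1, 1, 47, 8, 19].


Mean X = 18.3333, Mean Y = 14.0000
SD X = 11.234866, SD Y = 15.937377
Cov = -70.333333
r = -70.333333/(11.234866*15.937377) = -0.3928

r = -0.3928


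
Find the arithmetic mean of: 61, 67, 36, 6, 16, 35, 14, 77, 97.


Sum = 61 + 67 + 36 + 6 + 16 + 35 + 14 + 77 + 97 = 409
n = 9
Mean = 409/9 = 45.4444

Mean = 45.4444


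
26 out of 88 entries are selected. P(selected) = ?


P = 26/88 = 0.2955

P = 0.2955


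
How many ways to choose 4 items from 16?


C(16,4) = 16!/(4! × 12!)
= 20922789888000/(24 × 479001600)
= 1820

C(16,4) = 1820


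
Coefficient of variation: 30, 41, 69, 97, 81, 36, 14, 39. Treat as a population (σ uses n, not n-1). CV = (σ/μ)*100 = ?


Mean = 50.8750
SD = 26.5021
CV = (26.5021/50.8750)*100 = 52.0925%

CV = 52.0925%


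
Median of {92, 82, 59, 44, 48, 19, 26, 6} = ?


Sorted: 6, 19, 26, 44, 48, 59, 82, 92
n = 8 (even)
Middle values: 44 and 48
Median = (44+48)/2 = 46.0000

Median = 46.0000


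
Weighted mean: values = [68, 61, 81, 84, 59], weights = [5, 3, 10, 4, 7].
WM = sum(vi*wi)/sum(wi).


Numerator = 68*5 + 61*3 + 81*10 + 84*4 + 59*7 = 2082
Denominator = 5 + 3 + 10 + 4 + 7 = 29
WM = 2082/29 = 71.7931

WM = 71.7931


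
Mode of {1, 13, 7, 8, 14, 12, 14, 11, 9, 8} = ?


Frequencies: 1:1, 7:1, 8:2, 9:1, 11:1, 12:1, 13:1, 14:2
Max frequency = 2
Mode = 8, 14

Mode = 8, 14


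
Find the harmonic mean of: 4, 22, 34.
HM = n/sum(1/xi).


Sum of reciprocals = 1/4 + 1/22 + 1/34 = 0.324866
HM = 3/0.324866 = 9.2346

HM = 9.2346


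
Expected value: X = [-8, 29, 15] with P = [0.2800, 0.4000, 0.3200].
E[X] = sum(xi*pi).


E[X] = -8*0.2800 + 29*0.4000 + 15*0.3200
= -2.2400 + 11.6000 + 4.8000
= 14.1600

E[X] = 14.1600


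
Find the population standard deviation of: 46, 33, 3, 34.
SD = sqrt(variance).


Mean = 29.0000
Variance = 251.5000
SD = sqrt(251.5000) = 15.8588

SD = 15.8588


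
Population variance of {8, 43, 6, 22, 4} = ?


Mean = 16.6000
Squared deviations: 73.9600, 696.9600, 112.3600, 29.1600, 158.7600
Sum = 1071.2000
Variance = 1071.2000/5 = 214.2400

Variance = 214.2400


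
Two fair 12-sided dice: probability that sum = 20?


Total outcomes = 12×12 = 144
Favorable (sum = 20): 5
P = 5/144 = 0.0347

P = 0.0347


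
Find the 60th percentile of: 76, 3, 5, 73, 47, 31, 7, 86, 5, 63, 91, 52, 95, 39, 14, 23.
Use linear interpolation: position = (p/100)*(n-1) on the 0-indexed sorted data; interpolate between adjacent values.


Sorted: 3, 5, 5, 7, 14, 23, 31, 39, 47, 52, 63, 73, 76, 86, 91, 95
n = 16
Index = 60/100 * 15 = 9.0000
Lower = data[9] = 52, Upper = data[10] = 63
P60 = 52 + 0*(11) = 52.0000

P60 = 52.0000


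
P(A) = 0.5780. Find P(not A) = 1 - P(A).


P(not A) = 1 - 0.5780 = 0.4220

P(not A) = 0.4220


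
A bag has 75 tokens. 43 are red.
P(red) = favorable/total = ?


P = 43/75 = 0.5733

P = 0.5733


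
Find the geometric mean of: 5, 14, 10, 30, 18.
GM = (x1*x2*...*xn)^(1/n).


Product = 5 × 14 × 10 × 30 × 18 = 378000
GM = 378000^(1/5) = 13.0466

GM = 13.0466


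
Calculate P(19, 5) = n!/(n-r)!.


P(19,5) = 19!/14!
= 121645100408832000/87178291200
= 1395360

P(19,5) = 1395360


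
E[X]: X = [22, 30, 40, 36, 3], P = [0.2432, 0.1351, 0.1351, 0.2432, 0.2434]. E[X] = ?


E[X] = 22*0.2432 + 30*0.1351 + 40*0.1351 + 36*0.2432 + 3*0.2434
= 5.3504 + 4.0530 + 5.4040 + 8.7552 + 0.7302
= 24.2928

E[X] = 24.2928


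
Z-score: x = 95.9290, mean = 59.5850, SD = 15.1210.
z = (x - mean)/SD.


z = (95.9290 - 59.5850)/15.1210
= 36.3440/15.1210
= 2.4035

z = 2.4035


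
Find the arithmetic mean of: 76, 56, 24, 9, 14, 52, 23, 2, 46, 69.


Sum = 76 + 56 + 24 + 9 + 14 + 52 + 23 + 2 + 46 + 69 = 371
n = 10
Mean = 371/10 = 37.1000

Mean = 37.1000


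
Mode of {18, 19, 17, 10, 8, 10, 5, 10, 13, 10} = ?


Frequencies: 5:1, 8:1, 10:4, 13:1, 17:1, 18:1, 19:1
Max frequency = 4
Mode = 10

Mode = 10


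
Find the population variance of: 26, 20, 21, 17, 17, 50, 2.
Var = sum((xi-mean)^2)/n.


Mean = 21.8571
Squared deviations: 17.1633, 3.4490, 0.7347, 23.5918, 23.5918, 792.0204, 394.3061
Sum = 1254.8571
Variance = 1254.8571/7 = 179.2653

Variance = 179.2653


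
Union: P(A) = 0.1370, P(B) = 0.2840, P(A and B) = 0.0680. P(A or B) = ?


P(A∪B) = 0.1370 + 0.2840 - 0.0680
= 0.4210 - 0.0680
= 0.3530

P(A∪B) = 0.3530


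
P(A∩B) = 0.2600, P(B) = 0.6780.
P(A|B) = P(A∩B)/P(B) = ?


P(A|B) = 0.2600/0.6780 = 0.3835

P(A|B) = 0.3835


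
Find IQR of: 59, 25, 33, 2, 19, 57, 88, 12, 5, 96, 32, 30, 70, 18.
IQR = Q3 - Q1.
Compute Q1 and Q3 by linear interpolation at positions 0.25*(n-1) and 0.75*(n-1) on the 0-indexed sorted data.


Sorted: 2, 5, 12, 18, 19, 25, 30, 32, 33, 57, 59, 70, 88, 96
Q1 (25th %ile) = 18.2500
Q3 (75th %ile) = 58.5000
IQR = 58.5000 - 18.2500 = 40.2500

IQR = 40.2500


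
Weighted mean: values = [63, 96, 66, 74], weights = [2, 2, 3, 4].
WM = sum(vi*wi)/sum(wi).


Numerator = 63*2 + 96*2 + 66*3 + 74*4 = 812
Denominator = 2 + 2 + 3 + 4 = 11
WM = 812/11 = 73.8182

WM = 73.8182


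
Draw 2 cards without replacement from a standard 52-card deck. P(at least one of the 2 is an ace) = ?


P(at least one) = 1 - P(none)
P(none) = (48/52) × (47/51) = 0.850679
P(at least one) = 1 - 0.850679 = 0.1493

P = 0.1493


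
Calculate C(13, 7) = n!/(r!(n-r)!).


C(13,7) = 13!/(7! × 6!)
= 6227020800/(5040 × 720)
= 1716

C(13,7) = 1716


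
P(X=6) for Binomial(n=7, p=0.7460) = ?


C(7,6) = 7
p^6 = 0.172359
(1-p)^1 = 0.254000
P = 7 * 0.172359 * 0.254000 = 0.3065

P(X=6) = 0.3065


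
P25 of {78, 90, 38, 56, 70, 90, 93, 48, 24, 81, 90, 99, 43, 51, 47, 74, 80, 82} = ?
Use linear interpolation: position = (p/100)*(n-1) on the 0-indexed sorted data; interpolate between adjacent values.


Sorted: 24, 38, 43, 47, 48, 51, 56, 70, 74, 78, 80, 81, 82, 90, 90, 90, 93, 99
n = 18
Index = 25/100 * 17 = 4.2500
Lower = data[4] = 48, Upper = data[5] = 51
P25 = 48 + 0.2500*(3) = 48.7500

P25 = 48.7500


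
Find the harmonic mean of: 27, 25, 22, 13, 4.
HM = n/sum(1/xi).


Sum of reciprocals = 1/27 + 1/25 + 1/22 + 1/13 + 1/4 = 0.449415
HM = 5/0.449415 = 11.1256

HM = 11.1256


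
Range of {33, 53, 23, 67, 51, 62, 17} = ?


Max = 67, Min = 17
Range = 67 - 17 = 50

Range = 50


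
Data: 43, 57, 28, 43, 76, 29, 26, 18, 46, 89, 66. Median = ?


Sorted: 18, 26, 28, 29, 43, 43, 46, 57, 66, 76, 89
n = 11 (odd)
Middle value = 43

Median = 43


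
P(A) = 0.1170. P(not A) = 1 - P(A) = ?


P(not A) = 1 - 0.1170 = 0.8830

P(not A) = 0.8830


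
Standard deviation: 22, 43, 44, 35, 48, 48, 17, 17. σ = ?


Mean = 34.2500
Variance = 161.9375
SD = sqrt(161.9375) = 12.7255

SD = 12.7255


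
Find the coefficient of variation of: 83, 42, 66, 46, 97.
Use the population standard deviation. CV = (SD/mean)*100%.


Mean = 66.8000
SD = 21.0846
CV = (21.0846/66.8000)*100 = 31.5638%

CV = 31.5638%


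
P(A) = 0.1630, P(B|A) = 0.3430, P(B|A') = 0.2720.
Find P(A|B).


P(B) = P(B|A)*P(A) + P(B|A')*P(A')
= 0.3430*0.1630 + 0.2720*0.8370
= 0.055909 + 0.227664 = 0.283573
P(A|B) = 0.055909/0.283573 = 0.1972

P(A|B) = 0.1972


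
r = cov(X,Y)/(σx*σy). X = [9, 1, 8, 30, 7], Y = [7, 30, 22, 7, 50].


Mean X = 11.0000, Mean Y = 23.2000
SD X = 9.899495, SD Y = 16.067358
Cov = -89.400000
r = -89.400000/(9.899495*16.067358) = -0.5621

r = -0.5621


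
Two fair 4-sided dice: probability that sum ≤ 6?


Total outcomes = 4×4 = 16
Favorable (sum ≤ 6): 13
P = 13/16 = 0.8125

P = 0.8125


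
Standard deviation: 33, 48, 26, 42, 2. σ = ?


Mean = 30.2000
Variance = 255.3600
SD = sqrt(255.3600) = 15.9800

SD = 15.9800


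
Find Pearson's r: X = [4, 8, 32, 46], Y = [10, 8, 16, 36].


Mean X = 22.5000, Mean Y = 17.5000
SD X = 17.284386, SD Y = 11.079260
Cov = 174.250000
r = 174.250000/(17.284386*11.079260) = 0.9099

r = 0.9099


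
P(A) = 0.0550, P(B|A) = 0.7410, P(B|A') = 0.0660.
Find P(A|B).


P(B) = P(B|A)*P(A) + P(B|A')*P(A')
= 0.7410*0.0550 + 0.0660*0.9450
= 0.040755 + 0.062370 = 0.103125
P(A|B) = 0.040755/0.103125 = 0.3952

P(A|B) = 0.3952


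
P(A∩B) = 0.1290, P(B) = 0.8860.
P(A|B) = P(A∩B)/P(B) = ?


P(A|B) = 0.1290/0.8860 = 0.1456

P(A|B) = 0.1456


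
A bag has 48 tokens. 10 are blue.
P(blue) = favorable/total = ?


P = 10/48 = 0.2083

P = 0.2083


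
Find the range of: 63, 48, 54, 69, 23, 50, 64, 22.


Max = 69, Min = 22
Range = 69 - 22 = 47

Range = 47


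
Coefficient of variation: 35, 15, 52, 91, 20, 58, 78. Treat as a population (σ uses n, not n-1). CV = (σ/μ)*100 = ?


Mean = 49.8571
SD = 26.4112
CV = (26.4112/49.8571)*100 = 52.9737%

CV = 52.9737%


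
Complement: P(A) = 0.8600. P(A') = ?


P(not A) = 1 - 0.8600 = 0.1400

P(not A) = 0.1400


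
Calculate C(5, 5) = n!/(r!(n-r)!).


C(5,5) = 5!/(5! × 0!)
= 120/(120 × 1)
= 1

C(5,5) = 1


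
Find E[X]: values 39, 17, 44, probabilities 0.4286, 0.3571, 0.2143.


E[X] = 39*0.4286 + 17*0.3571 + 44*0.2143
= 16.7154 + 6.0707 + 9.4292
= 32.2153

E[X] = 32.2153


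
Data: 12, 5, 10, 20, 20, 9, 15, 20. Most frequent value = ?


Frequencies: 5:1, 9:1, 10:1, 12:1, 15:1, 20:3
Max frequency = 3
Mode = 20

Mode = 20


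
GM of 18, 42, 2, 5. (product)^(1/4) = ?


Product = 18 × 42 × 2 × 5 = 7560
GM = 7560^(1/4) = 9.3246

GM = 9.3246


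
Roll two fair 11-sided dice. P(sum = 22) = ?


Total outcomes = 11×11 = 121
Favorable (sum = 22): 1
P = 1/121 = 0.0083

P = 0.0083


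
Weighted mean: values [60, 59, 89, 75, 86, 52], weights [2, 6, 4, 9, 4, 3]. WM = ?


Numerator = 60*2 + 59*6 + 89*4 + 75*9 + 86*4 + 52*3 = 2005
Denominator = 2 + 6 + 4 + 9 + 4 + 3 = 28
WM = 2005/28 = 71.6071

WM = 71.6071


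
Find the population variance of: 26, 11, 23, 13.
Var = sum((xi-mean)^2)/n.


Mean = 18.2500
Squared deviations: 60.0625, 52.5625, 22.5625, 27.5625
Sum = 162.7500
Variance = 162.7500/4 = 40.6875

Variance = 40.6875


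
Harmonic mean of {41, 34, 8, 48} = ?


Sum of reciprocals = 1/41 + 1/34 + 1/8 + 1/48 = 0.199635
HM = 4/0.199635 = 20.0365

HM = 20.0365


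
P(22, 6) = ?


P(22,6) = 22!/16!
= 1124000727777607680000/20922789888000
= 53721360

P(22,6) = 53721360


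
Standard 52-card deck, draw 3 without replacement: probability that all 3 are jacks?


P(all jacks) = (4/52) × (3/51) × (2/50)
= 0.0002

P = 0.0002


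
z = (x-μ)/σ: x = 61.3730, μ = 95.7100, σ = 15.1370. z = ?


z = (61.3730 - 95.7100)/15.1370
= -34.3370/15.1370
= -2.2684

z = -2.2684


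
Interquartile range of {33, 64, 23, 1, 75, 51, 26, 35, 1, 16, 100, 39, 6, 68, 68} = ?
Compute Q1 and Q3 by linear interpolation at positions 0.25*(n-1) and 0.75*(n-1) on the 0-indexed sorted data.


Sorted: 1, 1, 6, 16, 23, 26, 33, 35, 39, 51, 64, 68, 68, 75, 100
Q1 (25th %ile) = 19.5000
Q3 (75th %ile) = 66.0000
IQR = 66.0000 - 19.5000 = 46.5000

IQR = 46.5000


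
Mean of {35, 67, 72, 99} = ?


Sum = 35 + 67 + 72 + 99 = 273
n = 4
Mean = 273/4 = 68.2500

Mean = 68.2500


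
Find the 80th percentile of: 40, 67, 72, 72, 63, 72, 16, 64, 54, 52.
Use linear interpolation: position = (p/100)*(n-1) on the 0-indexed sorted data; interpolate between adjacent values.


Sorted: 16, 40, 52, 54, 63, 64, 67, 72, 72, 72
n = 10
Index = 80/100 * 9 = 7.2000
Lower = data[7] = 72, Upper = data[8] = 72
P80 = 72 + 0.2000*(0) = 72.0000

P80 = 72.0000


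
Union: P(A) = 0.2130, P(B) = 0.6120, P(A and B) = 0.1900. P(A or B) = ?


P(A∪B) = 0.2130 + 0.6120 - 0.1900
= 0.8250 - 0.1900
= 0.6350

P(A∪B) = 0.6350


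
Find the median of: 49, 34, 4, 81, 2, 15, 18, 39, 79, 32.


Sorted: 2, 4, 15, 18, 32, 34, 39, 49, 79, 81
n = 10 (even)
Middle values: 32 and 34
Median = (32+34)/2 = 33.0000

Median = 33.0000


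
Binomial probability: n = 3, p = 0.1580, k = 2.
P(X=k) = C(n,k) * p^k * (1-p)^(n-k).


C(3,2) = 3
p^2 = 0.024964
(1-p)^1 = 0.842000
P = 3 * 0.024964 * 0.842000 = 0.0631

P(X=2) = 0.0631


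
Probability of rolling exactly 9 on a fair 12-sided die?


Favorable outcomes (roll = 9): 1
Total outcomes = 12
P = 1/12 = 0.0833

P = 0.0833


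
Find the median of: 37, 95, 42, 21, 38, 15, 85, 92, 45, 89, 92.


Sorted: 15, 21, 37, 38, 42, 45, 85, 89, 92, 92, 95
n = 11 (odd)
Middle value = 45

Median = 45


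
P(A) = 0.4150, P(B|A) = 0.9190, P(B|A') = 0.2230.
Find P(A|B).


P(B) = P(B|A)*P(A) + P(B|A')*P(A')
= 0.9190*0.4150 + 0.2230*0.5850
= 0.381385 + 0.130455 = 0.511840
P(A|B) = 0.381385/0.511840 = 0.7451

P(A|B) = 0.7451


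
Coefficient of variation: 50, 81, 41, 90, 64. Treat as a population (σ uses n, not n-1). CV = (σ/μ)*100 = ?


Mean = 65.2000
SD = 18.3456
CV = (18.3456/65.2000)*100 = 28.1374%

CV = 28.1374%


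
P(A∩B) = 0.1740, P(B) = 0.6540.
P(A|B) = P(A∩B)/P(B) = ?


P(A|B) = 0.1740/0.6540 = 0.2661

P(A|B) = 0.2661


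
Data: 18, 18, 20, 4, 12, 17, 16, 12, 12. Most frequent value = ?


Frequencies: 4:1, 12:3, 16:1, 17:1, 18:2, 20:1
Max frequency = 3
Mode = 12

Mode = 12


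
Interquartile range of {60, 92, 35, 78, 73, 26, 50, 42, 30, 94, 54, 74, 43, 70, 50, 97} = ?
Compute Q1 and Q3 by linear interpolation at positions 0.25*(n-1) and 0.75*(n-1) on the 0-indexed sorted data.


Sorted: 26, 30, 35, 42, 43, 50, 50, 54, 60, 70, 73, 74, 78, 92, 94, 97
Q1 (25th %ile) = 42.7500
Q3 (75th %ile) = 75.0000
IQR = 75.0000 - 42.7500 = 32.2500

IQR = 32.2500


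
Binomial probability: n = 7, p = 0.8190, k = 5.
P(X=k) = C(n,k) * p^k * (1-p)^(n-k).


C(7,5) = 21
p^5 = 0.368485
(1-p)^2 = 0.032761
P = 21 * 0.368485 * 0.032761 = 0.2535

P(X=5) = 0.2535


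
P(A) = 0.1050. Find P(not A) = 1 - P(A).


P(not A) = 1 - 0.1050 = 0.8950

P(not A) = 0.8950


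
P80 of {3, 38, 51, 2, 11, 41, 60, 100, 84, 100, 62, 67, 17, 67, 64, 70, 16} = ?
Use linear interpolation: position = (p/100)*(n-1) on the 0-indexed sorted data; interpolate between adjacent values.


Sorted: 2, 3, 11, 16, 17, 38, 41, 51, 60, 62, 64, 67, 67, 70, 84, 100, 100
n = 17
Index = 80/100 * 16 = 12.8000
Lower = data[12] = 67, Upper = data[13] = 70
P80 = 67 + 0.8000*(3) = 69.4000

P80 = 69.4000


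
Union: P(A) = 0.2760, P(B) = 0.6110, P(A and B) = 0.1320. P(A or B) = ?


P(A∪B) = 0.2760 + 0.6110 - 0.1320
= 0.8870 - 0.1320
= 0.7550

P(A∪B) = 0.7550


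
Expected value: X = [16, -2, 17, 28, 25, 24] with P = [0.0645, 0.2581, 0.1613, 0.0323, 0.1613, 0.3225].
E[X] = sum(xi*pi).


E[X] = 16*0.0645 - 2*0.2581 + 17*0.1613 + 28*0.0323 + 25*0.1613 + 24*0.3225
= 1.0320 - 0.5162 + 2.7421 + 0.9044 + 4.0325 + 7.7400
= 15.9348

E[X] = 15.9348


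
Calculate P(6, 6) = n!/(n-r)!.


P(6,6) = 6!/0!
= 720/1
= 720

P(6,6) = 720


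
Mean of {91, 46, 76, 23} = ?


Sum = 91 + 46 + 76 + 23 = 236
n = 4
Mean = 236/4 = 59.0000

Mean = 59.0000


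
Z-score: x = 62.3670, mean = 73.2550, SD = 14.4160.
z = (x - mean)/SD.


z = (62.3670 - 73.2550)/14.4160
= -10.8880/14.4160
= -0.7553

z = -0.7553


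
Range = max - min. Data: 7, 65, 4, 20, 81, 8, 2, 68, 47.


Max = 81, Min = 2
Range = 81 - 2 = 79

Range = 79


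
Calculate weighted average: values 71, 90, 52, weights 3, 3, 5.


Numerator = 71*3 + 90*3 + 52*5 = 743
Denominator = 3 + 3 + 5 = 11
WM = 743/11 = 67.5455

WM = 67.5455


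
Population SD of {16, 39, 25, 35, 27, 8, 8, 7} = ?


Mean = 20.6250
Variance = 141.2344
SD = sqrt(141.2344) = 11.8842

SD = 11.8842


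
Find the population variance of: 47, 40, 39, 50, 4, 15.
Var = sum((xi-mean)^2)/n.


Mean = 32.5000
Squared deviations: 210.2500, 56.2500, 42.2500, 306.2500, 812.2500, 306.2500
Sum = 1733.5000
Variance = 1733.5000/6 = 288.9167

Variance = 288.9167


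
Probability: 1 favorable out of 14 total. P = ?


P = 1/14 = 0.0714

P = 0.0714


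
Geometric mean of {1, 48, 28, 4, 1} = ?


Product = 1 × 48 × 28 × 4 × 1 = 5376
GM = 5376^(1/5) = 5.5730

GM = 5.5730


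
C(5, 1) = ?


C(5,1) = 5!/(1! × 4!)
= 120/(1 × 24)
= 5

C(5,1) = 5


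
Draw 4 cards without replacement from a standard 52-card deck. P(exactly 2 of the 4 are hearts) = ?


Hypergeometric: P(X=2) = C(13,2)·C(39,2) / C(52,4)
= 78 × 741 / 270725
= 57798/270725 = 0.2135

P = 0.2135


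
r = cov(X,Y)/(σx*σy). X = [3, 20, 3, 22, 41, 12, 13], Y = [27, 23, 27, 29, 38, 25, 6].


Mean X = 16.2857, Mean Y = 25.0000
SD X = 12.185639, SD Y = 8.928286
Cov = 49.428571
r = 49.428571/(12.185639*8.928286) = 0.4543

r = 0.4543


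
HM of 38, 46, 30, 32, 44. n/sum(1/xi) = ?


Sum of reciprocals = 1/38 + 1/46 + 1/30 + 1/32 + 1/44 = 0.135366
HM = 5/0.135366 = 36.9370

HM = 36.9370


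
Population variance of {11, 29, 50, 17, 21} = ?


Mean = 25.6000
Squared deviations: 213.1600, 11.5600, 595.3600, 73.9600, 21.1600
Sum = 915.2000
Variance = 915.2000/5 = 183.0400

Variance = 183.0400


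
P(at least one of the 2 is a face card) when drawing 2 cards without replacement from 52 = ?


P(at least one) = 1 - P(none)
P(none) = (40/52) × (39/51) = 0.588235
P(at least one) = 1 - 0.588235 = 0.4118

P = 0.4118


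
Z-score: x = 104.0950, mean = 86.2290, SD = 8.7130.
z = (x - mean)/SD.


z = (104.0950 - 86.2290)/8.7130
= 17.8660/8.7130
= 2.0505

z = 2.0505


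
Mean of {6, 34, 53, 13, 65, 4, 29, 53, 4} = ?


Sum = 6 + 34 + 53 + 13 + 65 + 4 + 29 + 53 + 4 = 261
n = 9
Mean = 261/9 = 29.0000

Mean = 29.0000


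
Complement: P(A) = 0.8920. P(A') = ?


P(not A) = 1 - 0.8920 = 0.1080

P(not A) = 0.1080


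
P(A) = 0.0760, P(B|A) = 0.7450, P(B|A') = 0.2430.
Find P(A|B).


P(B) = P(B|A)*P(A) + P(B|A')*P(A')
= 0.7450*0.0760 + 0.2430*0.9240
= 0.056620 + 0.224532 = 0.281152
P(A|B) = 0.056620/0.281152 = 0.2014

P(A|B) = 0.2014


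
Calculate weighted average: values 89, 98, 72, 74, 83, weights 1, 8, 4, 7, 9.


Numerator = 89*1 + 98*8 + 72*4 + 74*7 + 83*9 = 2426
Denominator = 1 + 8 + 4 + 7 + 9 = 29
WM = 2426/29 = 83.6552

WM = 83.6552


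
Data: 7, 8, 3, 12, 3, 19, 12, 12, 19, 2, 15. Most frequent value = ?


Frequencies: 2:1, 3:2, 7:1, 8:1, 12:3, 15:1, 19:2
Max frequency = 3
Mode = 12

Mode = 12


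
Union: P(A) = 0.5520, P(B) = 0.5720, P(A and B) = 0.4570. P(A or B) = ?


P(A∪B) = 0.5520 + 0.5720 - 0.4570
= 1.1240 - 0.4570
= 0.6670

P(A∪B) = 0.6670


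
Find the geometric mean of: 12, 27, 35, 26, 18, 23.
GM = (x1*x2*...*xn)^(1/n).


Product = 12 × 27 × 35 × 26 × 18 × 23 = 122063760
GM = 122063760^(1/6) = 22.2723

GM = 22.2723


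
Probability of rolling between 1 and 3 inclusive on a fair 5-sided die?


Favorable outcomes (1 ≤ roll ≤ 3): 3
Total outcomes = 5
P = 3/5 = 0.6000

P = 0.6000


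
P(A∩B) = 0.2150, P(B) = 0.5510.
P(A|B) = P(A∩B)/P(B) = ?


P(A|B) = 0.2150/0.5510 = 0.3902

P(A|B) = 0.3902


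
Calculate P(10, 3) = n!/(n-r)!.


P(10,3) = 10!/7!
= 3628800/5040
= 720

P(10,3) = 720


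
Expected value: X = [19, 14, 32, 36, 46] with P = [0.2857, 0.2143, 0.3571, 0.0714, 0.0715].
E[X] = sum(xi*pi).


E[X] = 19*0.2857 + 14*0.2143 + 32*0.3571 + 36*0.0714 + 46*0.0715
= 5.4283 + 3.0002 + 11.4272 + 2.5704 + 3.2890
= 25.7151

E[X] = 25.7151


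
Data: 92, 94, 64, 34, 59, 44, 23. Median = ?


Sorted: 23, 34, 44, 59, 64, 92, 94
n = 7 (odd)
Middle value = 59

Median = 59


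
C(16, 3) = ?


C(16,3) = 16!/(3! × 13!)
= 20922789888000/(6 × 6227020800)
= 560

C(16,3) = 560


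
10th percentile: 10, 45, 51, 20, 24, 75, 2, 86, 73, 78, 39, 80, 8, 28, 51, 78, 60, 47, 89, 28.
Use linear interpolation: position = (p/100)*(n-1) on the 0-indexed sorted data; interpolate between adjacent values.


Sorted: 2, 8, 10, 20, 24, 28, 28, 39, 45, 47, 51, 51, 60, 73, 75, 78, 78, 80, 86, 89
n = 20
Index = 10/100 * 19 = 1.9000
Lower = data[1] = 8, Upper = data[2] = 10
P10 = 8 + 0.9000*(2) = 9.8000

P10 = 9.8000


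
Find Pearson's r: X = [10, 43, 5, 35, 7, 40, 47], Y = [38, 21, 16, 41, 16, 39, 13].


Mean X = 26.7143, Mean Y = 26.2857
SD X = 17.160705, SD Y = 11.535217
Cov = 23.653061
r = 23.653061/(17.160705*11.535217) = 0.1195

r = 0.1195


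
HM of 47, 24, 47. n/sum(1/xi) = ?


Sum of reciprocals = 1/47 + 1/24 + 1/47 = 0.084220
HM = 3/0.084220 = 35.6211

HM = 35.6211


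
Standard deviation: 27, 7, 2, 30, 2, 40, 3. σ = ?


Mean = 15.8571
Variance = 219.2653
SD = sqrt(219.2653) = 14.8076

SD = 14.8076


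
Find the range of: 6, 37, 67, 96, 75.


Max = 96, Min = 6
Range = 96 - 6 = 90

Range = 90


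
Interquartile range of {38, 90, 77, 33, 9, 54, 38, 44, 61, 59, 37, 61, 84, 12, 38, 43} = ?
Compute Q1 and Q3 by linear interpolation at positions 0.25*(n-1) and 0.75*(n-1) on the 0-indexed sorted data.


Sorted: 9, 12, 33, 37, 38, 38, 38, 43, 44, 54, 59, 61, 61, 77, 84, 90
Q1 (25th %ile) = 37.7500
Q3 (75th %ile) = 61.0000
IQR = 61.0000 - 37.7500 = 23.2500

IQR = 23.2500


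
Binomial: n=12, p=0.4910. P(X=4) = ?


C(12,4) = 495
p^4 = 0.058120
(1-p)^8 = 0.004505
P = 495 * 0.058120 * 0.004505 = 0.1296

P(X=4) = 0.1296


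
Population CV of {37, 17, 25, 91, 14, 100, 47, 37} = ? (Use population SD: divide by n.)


Mean = 46.0000
SD = 30.4344
CV = (30.4344/46.0000)*100 = 66.1616%

CV = 66.1616%


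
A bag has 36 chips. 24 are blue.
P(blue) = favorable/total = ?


P = 24/36 = 0.6667

P = 0.6667


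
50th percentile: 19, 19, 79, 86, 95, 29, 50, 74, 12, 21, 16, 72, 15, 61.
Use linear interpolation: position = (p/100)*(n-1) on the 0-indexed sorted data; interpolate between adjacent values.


Sorted: 12, 15, 16, 19, 19, 21, 29, 50, 61, 72, 74, 79, 86, 95
n = 14
Index = 50/100 * 13 = 6.5000
Lower = data[6] = 29, Upper = data[7] = 50
P50 = 29 + 0.5000*(21) = 39.5000

P50 = 39.5000


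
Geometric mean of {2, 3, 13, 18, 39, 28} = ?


Product = 2 × 3 × 13 × 18 × 39 × 28 = 1533168
GM = 1533168^(1/6) = 10.7382

GM = 10.7382


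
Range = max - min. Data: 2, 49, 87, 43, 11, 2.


Max = 87, Min = 2
Range = 87 - 2 = 85

Range = 85


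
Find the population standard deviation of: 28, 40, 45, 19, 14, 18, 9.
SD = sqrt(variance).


Mean = 24.7143
Variance = 156.4898
SD = sqrt(156.4898) = 12.5096

SD = 12.5096


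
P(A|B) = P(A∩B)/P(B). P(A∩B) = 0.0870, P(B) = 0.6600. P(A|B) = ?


P(A|B) = 0.0870/0.6600 = 0.1318

P(A|B) = 0.1318


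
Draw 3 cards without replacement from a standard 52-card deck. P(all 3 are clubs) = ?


P(all clubs) = (13/52) × (12/51) × (11/50)
= 0.0129

P = 0.0129


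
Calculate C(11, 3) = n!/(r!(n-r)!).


C(11,3) = 11!/(3! × 8!)
= 39916800/(6 × 40320)
= 165

C(11,3) = 165


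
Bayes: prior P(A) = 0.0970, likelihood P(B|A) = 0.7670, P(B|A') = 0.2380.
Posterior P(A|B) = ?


P(B) = P(B|A)*P(A) + P(B|A')*P(A')
= 0.7670*0.0970 + 0.2380*0.9030
= 0.074399 + 0.214914 = 0.289313
P(A|B) = 0.074399/0.289313 = 0.2572

P(A|B) = 0.2572


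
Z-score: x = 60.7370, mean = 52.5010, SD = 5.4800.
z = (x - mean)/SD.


z = (60.7370 - 52.5010)/5.4800
= 8.2360/5.4800
= 1.5029

z = 1.5029


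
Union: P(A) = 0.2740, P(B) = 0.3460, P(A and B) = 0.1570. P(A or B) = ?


P(A∪B) = 0.2740 + 0.3460 - 0.1570
= 0.6200 - 0.1570
= 0.4630

P(A∪B) = 0.4630


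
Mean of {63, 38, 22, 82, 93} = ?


Sum = 63 + 38 + 22 + 82 + 93 = 298
n = 5
Mean = 298/5 = 59.6000

Mean = 59.6000


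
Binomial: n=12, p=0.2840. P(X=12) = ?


C(12,12) = 1
p^12 = 2.753088e-07
(1-p)^0 = 1.000000
P = 1 * 2.753088e-07 * 1.000000 = 2.7531e-07

P(X=12) = 2.7531e-07


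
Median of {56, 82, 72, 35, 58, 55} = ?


Sorted: 35, 55, 56, 58, 72, 82
n = 6 (even)
Middle values: 56 and 58
Median = (56+58)/2 = 57.0000

Median = 57.0000


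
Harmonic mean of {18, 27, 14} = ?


Sum of reciprocals = 1/18 + 1/27 + 1/14 = 0.164021
HM = 3/0.164021 = 18.2903

HM = 18.2903


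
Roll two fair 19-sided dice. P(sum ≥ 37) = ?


Total outcomes = 19×19 = 361
Favorable (sum ≥ 37): 3
P = 3/361 = 0.0083

P = 0.0083


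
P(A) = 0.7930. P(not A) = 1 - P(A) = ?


P(not A) = 1 - 0.7930 = 0.2070

P(not A) = 0.2070


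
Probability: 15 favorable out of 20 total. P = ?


P = 15/20 = 0.7500

P = 0.7500


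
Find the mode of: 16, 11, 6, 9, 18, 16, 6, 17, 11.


Frequencies: 6:2, 9:1, 11:2, 16:2, 17:1, 18:1
Max frequency = 2
Mode = 6, 11, 16

Mode = 6, 11, 16


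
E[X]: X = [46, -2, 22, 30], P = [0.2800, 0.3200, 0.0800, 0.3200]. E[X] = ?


E[X] = 46*0.2800 - 2*0.3200 + 22*0.0800 + 30*0.3200
= 12.8800 - 0.6400 + 1.7600 + 9.6000
= 23.6000

E[X] = 23.6000


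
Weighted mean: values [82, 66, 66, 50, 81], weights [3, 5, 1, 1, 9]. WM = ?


Numerator = 82*3 + 66*5 + 66*1 + 50*1 + 81*9 = 1421
Denominator = 3 + 5 + 1 + 1 + 9 = 19
WM = 1421/19 = 74.7895

WM = 74.7895


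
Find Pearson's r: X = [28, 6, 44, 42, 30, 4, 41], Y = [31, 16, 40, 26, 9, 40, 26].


Mean X = 27.8571, Mean Y = 26.8571
SD X = 15.514312, SD Y = 10.696175
Cov = 10.693878
r = 10.693878/(15.514312*10.696175) = 0.0644

r = 0.0644


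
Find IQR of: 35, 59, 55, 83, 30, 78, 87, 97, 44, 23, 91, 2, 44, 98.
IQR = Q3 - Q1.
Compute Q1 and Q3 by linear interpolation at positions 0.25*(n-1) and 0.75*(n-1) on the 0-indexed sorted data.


Sorted: 2, 23, 30, 35, 44, 44, 55, 59, 78, 83, 87, 91, 97, 98
Q1 (25th %ile) = 37.2500
Q3 (75th %ile) = 86.0000
IQR = 86.0000 - 37.2500 = 48.7500

IQR = 48.7500


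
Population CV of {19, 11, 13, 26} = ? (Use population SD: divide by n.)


Mean = 17.2500
SD = 5.8470
CV = (5.8470/17.2500)*100 = 33.8957%

CV = 33.8957%


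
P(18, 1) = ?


P(18,1) = 18!/17!
= 6402373705728000/355687428096000
= 18

P(18,1) = 18


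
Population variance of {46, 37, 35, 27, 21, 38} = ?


Mean = 34.0000
Squared deviations: 144.0000, 9.0000, 1.0000, 49.0000, 169.0000, 16.0000
Sum = 388.0000
Variance = 388.0000/6 = 64.6667

Variance = 64.6667


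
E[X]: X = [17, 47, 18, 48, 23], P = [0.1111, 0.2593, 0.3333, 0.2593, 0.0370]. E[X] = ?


E[X] = 17*0.1111 + 47*0.2593 + 18*0.3333 + 48*0.2593 + 23*0.0370
= 1.8887 + 12.1871 + 5.9994 + 12.4464 + 0.8510
= 33.3726

E[X] = 33.3726


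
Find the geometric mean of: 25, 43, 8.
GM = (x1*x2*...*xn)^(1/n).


Product = 25 × 43 × 8 = 8600
GM = 8600^(1/3) = 20.4880

GM = 20.4880


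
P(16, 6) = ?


P(16,6) = 16!/10!
= 20922789888000/3628800
= 5765760

P(16,6) = 5765760


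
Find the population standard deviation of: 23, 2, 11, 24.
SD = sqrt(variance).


Mean = 15.0000
Variance = 82.5000
SD = sqrt(82.5000) = 9.0830

SD = 9.0830


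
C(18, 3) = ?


C(18,3) = 18!/(3! × 15!)
= 6402373705728000/(6 × 1307674368000)
= 816

C(18,3) = 816


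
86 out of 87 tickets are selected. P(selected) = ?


P = 86/87 = 0.9885

P = 0.9885


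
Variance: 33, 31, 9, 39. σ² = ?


Mean = 28.0000
Squared deviations: 25.0000, 9.0000, 361.0000, 121.0000
Sum = 516.0000
Variance = 516.0000/4 = 129.0000

Variance = 129.0000


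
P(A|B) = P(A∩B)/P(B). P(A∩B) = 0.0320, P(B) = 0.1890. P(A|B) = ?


P(A|B) = 0.0320/0.1890 = 0.1693

P(A|B) = 0.1693


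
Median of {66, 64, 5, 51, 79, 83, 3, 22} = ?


Sorted: 3, 5, 22, 51, 64, 66, 79, 83
n = 8 (even)
Middle values: 51 and 64
Median = (51+64)/2 = 57.5000

Median = 57.5000


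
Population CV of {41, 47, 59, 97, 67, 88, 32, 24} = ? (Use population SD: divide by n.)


Mean = 56.8750
SD = 24.3282
CV = (24.3282/56.8750)*100 = 42.7748%

CV = 42.7748%


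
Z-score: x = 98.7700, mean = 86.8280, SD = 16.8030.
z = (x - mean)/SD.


z = (98.7700 - 86.8280)/16.8030
= 11.9420/16.8030
= 0.7107

z = 0.7107


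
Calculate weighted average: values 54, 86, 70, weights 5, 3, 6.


Numerator = 54*5 + 86*3 + 70*6 = 948
Denominator = 5 + 3 + 6 = 14
WM = 948/14 = 67.7143

WM = 67.7143


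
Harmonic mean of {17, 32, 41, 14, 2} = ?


Sum of reciprocals = 1/17 + 1/32 + 1/41 + 1/14 + 1/2 = 0.685892
HM = 5/0.685892 = 7.2898

HM = 7.2898


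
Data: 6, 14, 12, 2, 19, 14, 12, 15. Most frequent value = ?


Frequencies: 2:1, 6:1, 12:2, 14:2, 15:1, 19:1
Max frequency = 2
Mode = 12, 14

Mode = 12, 14


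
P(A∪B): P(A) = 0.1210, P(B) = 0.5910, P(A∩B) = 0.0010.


P(A∪B) = 0.1210 + 0.5910 - 0.0010
= 0.7120 - 0.0010
= 0.7110

P(A∪B) = 0.7110


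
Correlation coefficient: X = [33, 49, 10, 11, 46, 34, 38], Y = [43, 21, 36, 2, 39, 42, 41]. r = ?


Mean X = 31.5714, Mean Y = 32.0000
SD X = 14.391040, SD Y = 14.081396
Cov = 76.857143
r = 76.857143/(14.391040*14.081396) = 0.3793

r = 0.3793


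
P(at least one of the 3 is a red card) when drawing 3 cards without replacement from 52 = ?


P(at least one) = 1 - P(none)
P(none) = (26/52) × (25/51) × (24/50) = 0.117647
P(at least one) = 1 - 0.117647 = 0.8824

P = 0.8824


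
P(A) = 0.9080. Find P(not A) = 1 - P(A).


P(not A) = 1 - 0.9080 = 0.0920

P(not A) = 0.0920


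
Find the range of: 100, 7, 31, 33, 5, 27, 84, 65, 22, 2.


Max = 100, Min = 2
Range = 100 - 2 = 98

Range = 98


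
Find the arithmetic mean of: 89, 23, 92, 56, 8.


Sum = 89 + 23 + 92 + 56 + 8 = 268
n = 5
Mean = 268/5 = 53.6000

Mean = 53.6000


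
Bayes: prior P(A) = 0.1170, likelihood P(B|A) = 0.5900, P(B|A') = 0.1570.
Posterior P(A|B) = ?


P(B) = P(B|A)*P(A) + P(B|A')*P(A')
= 0.5900*0.1170 + 0.1570*0.8830
= 0.069030 + 0.138631 = 0.207661
P(A|B) = 0.069030/0.207661 = 0.3324

P(A|B) = 0.3324


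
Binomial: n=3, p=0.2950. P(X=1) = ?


C(3,1) = 3
p^1 = 0.295000
(1-p)^2 = 0.497025
P = 3 * 0.295000 * 0.497025 = 0.4399

P(X=1) = 0.4399


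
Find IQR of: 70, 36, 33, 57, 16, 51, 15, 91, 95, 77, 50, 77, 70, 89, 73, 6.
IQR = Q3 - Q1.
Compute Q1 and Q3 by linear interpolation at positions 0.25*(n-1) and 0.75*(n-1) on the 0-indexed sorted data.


Sorted: 6, 15, 16, 33, 36, 50, 51, 57, 70, 70, 73, 77, 77, 89, 91, 95
Q1 (25th %ile) = 35.2500
Q3 (75th %ile) = 77.0000
IQR = 77.0000 - 35.2500 = 41.7500

IQR = 41.7500


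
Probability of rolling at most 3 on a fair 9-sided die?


Favorable outcomes (roll ≤ 3): 3
Total outcomes = 9
P = 3/9 = 0.3333

P = 0.3333


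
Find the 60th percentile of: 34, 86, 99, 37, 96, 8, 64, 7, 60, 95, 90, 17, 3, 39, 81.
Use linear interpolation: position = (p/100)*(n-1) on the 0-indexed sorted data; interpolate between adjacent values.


Sorted: 3, 7, 8, 17, 34, 37, 39, 60, 64, 81, 86, 90, 95, 96, 99
n = 15
Index = 60/100 * 14 = 8.4000
Lower = data[8] = 64, Upper = data[9] = 81
P60 = 64 + 0.4000*(17) = 70.8000

P60 = 70.8000


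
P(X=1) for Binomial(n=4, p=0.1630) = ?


C(4,1) = 4
p^1 = 0.163000
(1-p)^3 = 0.586376
P = 4 * 0.163000 * 0.586376 = 0.3823

P(X=1) = 0.3823


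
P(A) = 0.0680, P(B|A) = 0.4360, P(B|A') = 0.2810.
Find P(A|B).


P(B) = P(B|A)*P(A) + P(B|A')*P(A')
= 0.4360*0.0680 + 0.2810*0.9320
= 0.029648 + 0.261892 = 0.291540
P(A|B) = 0.029648/0.291540 = 0.1017

P(A|B) = 0.1017


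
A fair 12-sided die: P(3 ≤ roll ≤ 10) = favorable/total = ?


Favorable outcomes (3 ≤ roll ≤ 10): 8
Total outcomes = 12
P = 8/12 = 0.6667

P = 0.6667


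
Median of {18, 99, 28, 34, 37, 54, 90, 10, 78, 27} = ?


Sorted: 10, 18, 27, 28, 34, 37, 54, 78, 90, 99
n = 10 (even)
Middle values: 34 and 37
Median = (34+37)/2 = 35.5000

Median = 35.5000


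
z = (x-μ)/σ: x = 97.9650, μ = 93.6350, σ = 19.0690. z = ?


z = (97.9650 - 93.6350)/19.0690
= 4.3300/19.0690
= 0.2271

z = 0.2271


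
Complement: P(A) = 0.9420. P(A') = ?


P(not A) = 1 - 0.9420 = 0.0580

P(not A) = 0.0580
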